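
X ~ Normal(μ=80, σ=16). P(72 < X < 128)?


z₁=(72-80)/16=-0.5, z₂=(128-80)/16=3.0
P = Φ(3.0) - Φ(-0.5) = 0.998650 - 0.308538 = 0.690112 ≈ 0.6901

P(72 < X < 128) ≈ 0.6901


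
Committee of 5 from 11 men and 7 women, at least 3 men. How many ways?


Count by #men:
  3M,2W: C(11,3)×C(7,2)=3465
  4M,1W: C(11,4)×C(7,1)=2310
  5M,0W: C(11,5)×C(7,0)=462
Total = 6237

6237


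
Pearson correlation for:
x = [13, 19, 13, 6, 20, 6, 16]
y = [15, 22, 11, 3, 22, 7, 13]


n=7, Σx=93, Σy=93, Σxy=1464, Σx²=1427, Σy²=1541
r = (7×1464 - 93×93)/√((7×1427 - 93²)(7×1541 - 93²))
= 1599/√(1340×2138) = 1599/√2864920 ≈ 1599/1692.6075 ≈ 0.9447

r ≈ 0.9447


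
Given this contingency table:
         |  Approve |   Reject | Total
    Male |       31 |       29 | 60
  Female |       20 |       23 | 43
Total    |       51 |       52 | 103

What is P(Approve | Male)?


P(Approve | Male) = 31/(31+29) = 31/60

P(Approve|Male) = 31/60 ≈ 51.67%


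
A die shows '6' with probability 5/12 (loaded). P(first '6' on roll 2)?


Geometric: P(X=2) = (1-p)^(k-1)×p = (7/12)^1×5/12 = 35/144

P(X=2) = 35/144 ≈ 24.31%


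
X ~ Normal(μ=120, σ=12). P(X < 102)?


z = (102-120)/12 = -1.5
P(Z < -1.5) = 0.0668

P(X < 102) ≈ 0.0668


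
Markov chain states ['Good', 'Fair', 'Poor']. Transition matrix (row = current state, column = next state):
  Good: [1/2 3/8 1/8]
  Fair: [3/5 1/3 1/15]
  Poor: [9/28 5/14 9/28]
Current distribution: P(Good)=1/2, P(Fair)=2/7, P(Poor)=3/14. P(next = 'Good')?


P(next=Good) = Σᵢ P(now=i)×P(i→Good)
= 1/2×1/2 + 2/7×3/5 + 3/14×9/28
= 1/4 + 6/35 + 27/392 = 961/1960

P = 961/1960 ≈ 0.4903


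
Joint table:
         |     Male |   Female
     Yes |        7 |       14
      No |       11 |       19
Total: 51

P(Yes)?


P(Yes) = (7+14)/51 = 21/51 = 7/17

P(Yes) = 7/17 ≈ 41.18%


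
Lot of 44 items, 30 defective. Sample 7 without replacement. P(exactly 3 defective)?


Hypergeometric: C(30,3)×C(14,4)/C(44,7)
= 4060×1001/38320568 = 7105/66994

P(X=3) = 7105/66994 ≈ 10.61%


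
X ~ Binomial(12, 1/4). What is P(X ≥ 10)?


P(X ≥ 10) = Σ P(X=i) for i=10..12
P(X=10) = 297/8388608
P(X=11) = 9/4194304
P(X=12) = 1/16777216
Sum = 631/16777216

P(X ≥ 10) = 631/16777216 ≈ 0.00%


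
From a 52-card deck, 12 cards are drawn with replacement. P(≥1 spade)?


P(not a spade) = 39/52 = 3/4
P(none in 12 draws) = (3/4)^12 = 531441/16777216
P(≥1 spade) = 1 - 531441/16777216 = 16245775/16777216

P = 16245775/16777216 ≈ 96.83%


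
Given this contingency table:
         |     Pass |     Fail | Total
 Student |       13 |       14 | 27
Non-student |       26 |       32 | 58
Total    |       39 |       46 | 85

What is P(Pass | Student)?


P(Pass | Student) = 13/(13+14) = 13/27

P(Pass|Student) = 13/27 ≈ 48.15%


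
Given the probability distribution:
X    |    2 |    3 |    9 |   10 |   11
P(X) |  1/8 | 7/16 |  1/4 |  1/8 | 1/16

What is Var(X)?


E[X] = 23/4
E[X²] = 179/4
Var(X) = E[X²] - (E[X])² = 179/4 - 529/16 = 187/16

Var(X) = 187/16 ≈ 11.6875


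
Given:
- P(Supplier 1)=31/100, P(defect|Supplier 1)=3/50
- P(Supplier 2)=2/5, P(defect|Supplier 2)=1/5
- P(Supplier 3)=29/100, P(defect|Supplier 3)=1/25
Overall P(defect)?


P(B) = Σ P(B|Aᵢ)×P(Aᵢ)
  3/50×31/100 = 93/5000
  1/5×2/5 = 2/25
  1/25×29/100 = 29/2500
Sum = 551/5000

P(defect) = 551/5000 ≈ 11.02%


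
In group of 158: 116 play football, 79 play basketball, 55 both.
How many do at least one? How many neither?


|A∪B| = 116+79-55 = 140
Neither = 158-140 = 18

At least one: 140; Neither: 18


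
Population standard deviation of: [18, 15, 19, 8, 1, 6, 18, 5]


Mean = 90/8 = 45/4
  (18-45/4)²=729/16
  (15-45/4)²=225/16
  (19-45/4)²=961/16
  (8-45/4)²=169/16
  (1-45/4)²=1681/16
  (6-45/4)²=441/16
  (18-45/4)²=729/16
  (5-45/4)²=625/16
Σ(x-μ)² = 695/2
σ² = (695/2)/8 = 695/16

σ = √(695/16) ≈ 6.5907


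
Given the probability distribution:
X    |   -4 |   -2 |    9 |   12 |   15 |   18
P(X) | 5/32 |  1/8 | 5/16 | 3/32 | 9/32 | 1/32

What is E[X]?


E[X] = Σ x·P(X=x)
= (-4)×(5/32) + (-2)×(1/8) + (9)×(5/16) + (12)×(3/32) + (15)×(9/32) + (18)×(1/32)
= 251/32

E[X] = 251/32


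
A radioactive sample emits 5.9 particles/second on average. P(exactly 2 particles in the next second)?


Poisson(λ=5.9): P(X=2) = e^(-λ)×λ^k/k!
= e^(-5.9) × 5.9^2 / 2!
≈ 0.002739444819 × 34.81 / 2 ≈ 0.047680

P(X=2) ≈ 0.047680 ≈ 4.77%


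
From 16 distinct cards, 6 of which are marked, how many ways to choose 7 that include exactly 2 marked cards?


Choose 2 of the 6 marked cards and 5 of the other 10 cards:
C(6,2)×C(10,5) = 15×252 = 3780

3780


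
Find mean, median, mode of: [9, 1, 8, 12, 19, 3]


Sorted: [1, 3, 8, 9, 12, 19]
Mean = 52/6 = 26/3
Median = 17/2
Freq: {9: 1, 1: 1, 8: 1, 12: 1, 19: 1, 3: 1}
Mode: No mode

Mean=26/3, Median=17/2, Mode=No mode


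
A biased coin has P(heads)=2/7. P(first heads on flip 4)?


Geometric: P(X=4) = (1-p)^(k-1)×p = (5/7)^3×2/7 = 250/2401

P(X=4) = 250/2401 ≈ 10.41%


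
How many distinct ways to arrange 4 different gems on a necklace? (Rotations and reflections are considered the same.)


Free circular arrangements: rotations and reflections both identified.
(n-1)!/2 = 3!/2 = 6/2 = 3

3


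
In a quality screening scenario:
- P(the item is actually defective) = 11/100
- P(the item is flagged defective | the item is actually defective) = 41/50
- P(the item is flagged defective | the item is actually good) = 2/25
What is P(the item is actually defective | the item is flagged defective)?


Using Bayes' theorem:
P(A|B) = P(B|A)·P(A) / P(B)

P(the item is flagged defective) = 41/50 × 11/100 + 2/25 × 89/100
= 451/5000 + 89/1250 = 807/5000

P(the item is actually defective|the item is flagged defective) = (451/5000) / (807/5000) = 451/807

P(the item is actually defective|the item is flagged defective) = 451/807 ≈ 55.89%


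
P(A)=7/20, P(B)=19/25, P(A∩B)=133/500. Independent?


P(A)×P(B) = 133/500
P(A∩B) = 133/500
Equal ✓ → Independent

Yes, independent


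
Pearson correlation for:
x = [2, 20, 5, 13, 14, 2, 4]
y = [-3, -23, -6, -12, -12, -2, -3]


n=7, Σx=60, Σy=-61, Σxy=-836, Σx²=814, Σy²=875
r = (7×(-836) - 60×(-61))/√((7×814 - 60²)(7×875 - (-61)²))
= -2192/√(2098×2404) = -2192/√5043592 ≈ -2192/2245.7943 ≈ -0.9760

r ≈ -0.9760


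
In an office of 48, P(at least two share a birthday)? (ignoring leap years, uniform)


P(all different) = Π(365-i)/365 for i=0..47
= 0.039402
P(match) = 1 - 0.039402 = 0.960598

P ≈ 0.9606 ≈ 96.06%


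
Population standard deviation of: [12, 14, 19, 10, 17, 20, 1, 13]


Mean = 106/8 = 53/4
  (12-53/4)²=25/16
  (14-53/4)²=9/16
  (19-53/4)²=529/16
  (10-53/4)²=169/16
  (17-53/4)²=225/16
  (20-53/4)²=729/16
  (1-53/4)²=2401/16
  (13-53/4)²=1/16
Σ(x-μ)² = 511/2
σ² = (511/2)/8 = 511/16

σ = √(511/16) ≈ 5.6513


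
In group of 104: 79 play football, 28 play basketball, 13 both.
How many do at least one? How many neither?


|A∪B| = 79+28-13 = 94
Neither = 104-94 = 10

At least one: 94; Neither: 10


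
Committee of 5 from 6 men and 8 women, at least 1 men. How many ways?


Count by #men:
  1M,4W: C(6,1)×C(8,4)=420
  2M,3W: C(6,2)×C(8,3)=840
  3M,2W: C(6,3)×C(8,2)=560
  4M,1W: C(6,4)×C(8,1)=120
  5M,0W: C(6,5)×C(8,0)=6
Total = 1946

1946


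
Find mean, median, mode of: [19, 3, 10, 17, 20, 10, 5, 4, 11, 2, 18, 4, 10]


Sorted: [2, 3, 4, 4, 5, 10, 10, 10, 11, 17, 18, 19, 20]
Mean = 133/13
Median = 10
Freq: {19: 1, 3: 1, 10: 3, 17: 1, 20: 1, 5: 1, 4: 2, 11: 1, 2: 1, 18: 1}
Mode: [10]

Mean=133/13, Median=10, Mode=10


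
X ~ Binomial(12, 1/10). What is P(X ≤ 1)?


P(X ≤ 1) = Σ P(X=i) for i=0..1
P(X=0) = 282429536481/1000000000000
P(X=1) = 94143178827/250000000000
Sum = 659002251789/1000000000000

P(X ≤ 1) = 659002251789/1000000000000 ≈ 65.90%


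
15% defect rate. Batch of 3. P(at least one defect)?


P(all good) = (17/20)^3 = 4913/8000
P(≥1 defect) = 3087/8000

P = 3087/8000 ≈ 38.59%


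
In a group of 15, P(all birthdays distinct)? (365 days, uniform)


P(all different) = Π(365-i)/365 for i=0..14
= (365/365)×(364/365)×...×(351/365)
= 0.747099

P ≈ 0.7471 ≈ 74.71%


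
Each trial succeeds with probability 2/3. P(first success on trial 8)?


Geometric: P(X=8) = (1-p)^(k-1)×p = (1/3)^7×2/3 = 2/6561

P(X=8) = 2/6561 ≈ 0.03%


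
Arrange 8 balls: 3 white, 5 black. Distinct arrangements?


8!/(3!×5!) = 56

56


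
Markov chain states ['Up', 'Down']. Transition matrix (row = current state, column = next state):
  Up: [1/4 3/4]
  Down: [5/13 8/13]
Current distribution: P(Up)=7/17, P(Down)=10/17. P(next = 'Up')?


P(next=Up) = Σᵢ P(now=i)×P(i→Up)
= 7/17×1/4 + 10/17×5/13
= 7/68 + 50/221 = 291/884

P = 291/884 ≈ 0.3292


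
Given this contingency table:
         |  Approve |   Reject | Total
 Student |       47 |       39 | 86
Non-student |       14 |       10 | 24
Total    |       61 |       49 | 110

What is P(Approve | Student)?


P(Approve | Student) = 47/(47+39) = 47/86

P(Approve|Student) = 47/86 ≈ 54.65%


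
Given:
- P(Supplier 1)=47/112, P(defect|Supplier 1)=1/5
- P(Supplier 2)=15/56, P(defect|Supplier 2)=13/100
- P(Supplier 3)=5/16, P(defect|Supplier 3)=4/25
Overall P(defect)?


P(B) = Σ P(B|Aᵢ)×P(Aᵢ)
  1/5×47/112 = 47/560
  13/100×15/56 = 39/1120
  4/25×5/16 = 1/20
Sum = 27/160

P(defect) = 27/160 ≈ 16.88%


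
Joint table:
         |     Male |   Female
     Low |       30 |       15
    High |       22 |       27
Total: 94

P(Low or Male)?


P(Low∨Male) = P(Low) + P(Male) - P(Low∧Male)
= (45 + 52 - 30)/94 = 67/94

P = 67/94 ≈ 71.28%


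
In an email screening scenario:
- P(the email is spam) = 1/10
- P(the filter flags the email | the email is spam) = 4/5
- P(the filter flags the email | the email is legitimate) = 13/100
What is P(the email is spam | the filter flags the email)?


Using Bayes' theorem:
P(A|B) = P(B|A)·P(A) / P(B)

P(the filter flags the email) = 4/5 × 1/10 + 13/100 × 9/10
= 2/25 + 117/1000 = 197/1000

P(the email is spam|the filter flags the email) = (2/25) / (197/1000) = 80/197

P(the email is spam|the filter flags the email) = 80/197 ≈ 40.61%


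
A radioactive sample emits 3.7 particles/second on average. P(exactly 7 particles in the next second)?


Poisson(λ=3.7): P(X=7) = e^(-λ)×λ^k/k!
= e^(-3.7) × 3.7^7 / 7!
≈ 0.02472352647 × 9493.1877133 / 5040 ≈ 0.046568

P(X=7) ≈ 0.046568 ≈ 4.66%


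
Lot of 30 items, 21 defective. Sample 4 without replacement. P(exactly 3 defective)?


Hypergeometric: C(21,3)×C(9,1)/C(30,4)
= 1330×9/27405 = 38/87

P(X=3) = 38/87 ≈ 43.68%


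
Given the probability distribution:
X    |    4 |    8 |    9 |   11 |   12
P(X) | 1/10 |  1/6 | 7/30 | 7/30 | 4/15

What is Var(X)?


E[X] = 48/5
E[X²] = 489/5
Var(X) = E[X²] - (E[X])² = 489/5 - 2304/25 = 141/25

Var(X) = 141/25 ≈ 5.6400


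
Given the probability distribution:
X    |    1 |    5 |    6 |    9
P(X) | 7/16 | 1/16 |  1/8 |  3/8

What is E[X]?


E[X] = Σ x·P(X=x)
= (1)×(7/16) + (5)×(1/16) + (6)×(1/8) + (9)×(3/8)
= 39/8

E[X] = 39/8


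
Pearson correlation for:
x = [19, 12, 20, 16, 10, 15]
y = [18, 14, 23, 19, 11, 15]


n=6, Σx=92, Σy=100, Σxy=1609, Σx²=1486, Σy²=1756
r = (6×1609 - 92×100)/√((6×1486 - 92²)(6×1756 - 100²))
= 454/√(452×536) = 454/√242272 ≈ 454/492.2113 ≈ 0.9224

r ≈ 0.9224


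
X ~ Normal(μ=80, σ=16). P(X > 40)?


z = (40-80)/16 = -2.5
P(X > 40) = 1 - P(Z ≤ -2.5) = 1 - 0.0062 = 0.9938

P(X > 40) ≈ 0.9938


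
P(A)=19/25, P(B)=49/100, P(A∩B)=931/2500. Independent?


P(A)×P(B) = 931/2500
P(A∩B) = 931/2500
Equal ✓ → Independent

Yes, independent


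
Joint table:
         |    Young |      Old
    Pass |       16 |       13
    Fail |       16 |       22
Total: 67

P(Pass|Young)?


P(Pass|Young) = 16/(16+16) = 16/32 = 1/2

P = 1/2 ≈ 50.00%


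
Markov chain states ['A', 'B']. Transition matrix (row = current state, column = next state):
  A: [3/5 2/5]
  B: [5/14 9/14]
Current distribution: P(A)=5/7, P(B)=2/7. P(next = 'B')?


P(next=B) = Σᵢ P(now=i)×P(i→B)
= 5/7×2/5 + 2/7×9/14
= 2/7 + 9/49 = 23/49

P = 23/49 ≈ 0.4694


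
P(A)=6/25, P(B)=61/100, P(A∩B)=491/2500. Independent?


P(A)×P(B) = 183/1250
P(A∩B) = 491/2500
Not equal → NOT independent

No, not independent


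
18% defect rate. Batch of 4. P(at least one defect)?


P(all good) = (41/50)^4 = 2825761/6250000
P(≥1 defect) = 3424239/6250000

P = 3424239/6250000 ≈ 54.79%


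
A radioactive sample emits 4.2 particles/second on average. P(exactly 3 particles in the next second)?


Poisson(λ=4.2): P(X=3) = e^(-λ)×λ^k/k!
= e^(-4.2) × 4.2^3 / 3!
≈ 0.01499557682 × 74.088 / 6 ≈ 0.185165

P(X=3) ≈ 0.185165 ≈ 18.52%


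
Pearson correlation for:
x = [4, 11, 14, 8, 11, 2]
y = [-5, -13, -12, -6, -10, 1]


n=6, Σx=50, Σy=-45, Σxy=-487, Σx²=522, Σy²=475
r = (6×(-487) - 50×(-45))/√((6×522 - 50²)(6×475 - (-45)²))
= -672/√(632×825) = -672/√521400 ≈ -672/722.0803 ≈ -0.9306

r ≈ -0.9306


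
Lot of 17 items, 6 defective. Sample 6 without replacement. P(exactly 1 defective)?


Hypergeometric: C(6,1)×C(11,5)/C(17,6)
= 6×462/12376 = 99/442

P(X=1) = 99/442 ≈ 22.40%


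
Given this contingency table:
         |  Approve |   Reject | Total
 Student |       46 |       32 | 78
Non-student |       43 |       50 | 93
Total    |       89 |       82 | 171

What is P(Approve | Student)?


P(Approve | Student) = 46/(46+32) = 46/78 = 23/39

P(Approve|Student) = 23/39 ≈ 58.97%


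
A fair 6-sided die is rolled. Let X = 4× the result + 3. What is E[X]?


E[die] = (1+6)/2 = 7/2
E[X] = 4×7/2 + 3 = 17

E[X] = 17


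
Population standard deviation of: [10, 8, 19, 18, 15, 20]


Mean = 90/6 = 15
  (10-15)²=25
  (8-15)²=49
  (19-15)²=16
  (18-15)²=9
  (15-15)²=0
  (20-15)²=25
Σ(x-μ)² = 124
σ² = 124/6 = 62/3

σ = √(62/3) ≈ 4.5461


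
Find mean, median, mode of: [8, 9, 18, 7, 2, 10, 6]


Sorted: [2, 6, 7, 8, 9, 10, 18]
Mean = 60/7
Median = 8
Freq: {8: 1, 9: 1, 18: 1, 7: 1, 2: 1, 10: 1, 6: 1}
Mode: No mode

Mean=60/7, Median=8, Mode=No mode


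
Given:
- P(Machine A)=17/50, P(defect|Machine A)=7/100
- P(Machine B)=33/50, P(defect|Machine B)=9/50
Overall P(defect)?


P(B) = Σ P(B|Aᵢ)×P(Aᵢ)
  7/100×17/50 = 119/5000
  9/50×33/50 = 297/2500
Sum = 713/5000

P(defect) = 713/5000 ≈ 14.26%


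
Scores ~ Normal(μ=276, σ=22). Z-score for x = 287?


z = (x - μ)/σ = (287 - 276)/22 = 0.5

z = 0.5


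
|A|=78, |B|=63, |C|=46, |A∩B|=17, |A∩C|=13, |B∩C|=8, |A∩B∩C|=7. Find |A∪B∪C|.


|A∪B∪C| = 78+63+46-17-13-8+7 = 156

|A∪B∪C| = 156


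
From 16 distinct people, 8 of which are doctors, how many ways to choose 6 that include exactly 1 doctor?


Choose 1 of the 8 doctors and 5 of the other 8 people:
C(8,1)×C(8,5) = 8×56 = 448

448


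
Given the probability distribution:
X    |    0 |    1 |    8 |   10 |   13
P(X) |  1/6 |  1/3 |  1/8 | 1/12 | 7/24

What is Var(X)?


E[X] = 143/24
E[X²] = 1583/24
Var(X) = E[X²] - (E[X])² = 1583/24 - 20449/576 = 17543/576

Var(X) = 17543/576 ≈ 30.4566


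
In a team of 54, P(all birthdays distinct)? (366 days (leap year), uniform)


P(all different) = Π(366-i)/366 for i=0..53
= (366/366)×(365/366)×...×(313/366)
= 0.016316

P ≈ 0.0163 ≈ 1.63%


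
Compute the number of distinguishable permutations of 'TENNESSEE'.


Letters: 9, freq: {'T': 1, 'E': 4, 'N': 2, 'S': 2}
9!/(1!×4!×2!×2!) = 362880/96 = 3780

3780


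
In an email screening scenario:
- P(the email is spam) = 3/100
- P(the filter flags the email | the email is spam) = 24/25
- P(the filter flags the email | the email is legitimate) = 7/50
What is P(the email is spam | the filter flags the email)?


Using Bayes' theorem:
P(A|B) = P(B|A)·P(A) / P(B)

P(the filter flags the email) = 24/25 × 3/100 + 7/50 × 97/100
= 18/625 + 679/5000 = 823/5000

P(the email is spam|the filter flags the email) = (18/625) / (823/5000) = 144/823

P(the email is spam|the filter flags the email) = 144/823 ≈ 17.50%


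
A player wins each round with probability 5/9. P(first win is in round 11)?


Geometric: P(X=11) = (1-p)^(k-1)×p = (4/9)^10×5/9 = 5242880/31381059609

P(X=11) = 5242880/31381059609 ≈ 0.02%


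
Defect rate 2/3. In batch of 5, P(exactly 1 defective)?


Binomial: P(X=1) = C(5,1)×p^1×(1-p)^4
= 5 × 2/3 × 1/81 = 10/243

P(X=1) = 10/243 ≈ 4.12%


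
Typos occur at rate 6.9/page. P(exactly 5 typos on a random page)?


Poisson(λ=6.9): P(X=5) = e^(-λ)×λ^k/k!
= e^(-6.9) × 6.9^5 / 5!
≈ 0.001007785429 × 15640.31349 / 120 ≈ 0.131351

P(X=5) ≈ 0.131351 ≈ 13.14%


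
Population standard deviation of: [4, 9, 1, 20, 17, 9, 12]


Mean = 72/7
  (4-72/7)²=1936/49
  (9-72/7)²=81/49
  (1-72/7)²=4225/49
  (20-72/7)²=4624/49
  (17-72/7)²=2209/49
  (9-72/7)²=81/49
  (12-72/7)²=144/49
Σ(x-μ)² = 1900/7
σ² = (1900/7)/7 = 1900/49

σ = √(1900/49) ≈ 6.2270


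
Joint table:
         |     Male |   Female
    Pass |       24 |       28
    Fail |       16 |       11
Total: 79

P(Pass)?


P(Pass) = (24+28)/79 = 52/79

P(Pass) = 52/79 ≈ 65.82%


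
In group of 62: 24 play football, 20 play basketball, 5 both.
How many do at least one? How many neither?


|A∪B| = 24+20-5 = 39
Neither = 62-39 = 23

At least one: 39; Neither: 23


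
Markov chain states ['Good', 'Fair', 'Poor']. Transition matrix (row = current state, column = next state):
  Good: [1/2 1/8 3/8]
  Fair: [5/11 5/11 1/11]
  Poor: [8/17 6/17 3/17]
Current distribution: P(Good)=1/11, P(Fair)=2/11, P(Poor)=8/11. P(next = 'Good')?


P(next=Good) = Σᵢ P(now=i)×P(i→Good)
= 1/11×1/2 + 2/11×5/11 + 8/11×8/17
= 1/22 + 10/121 + 64/187 = 1935/4114

P = 1935/4114 ≈ 0.4703


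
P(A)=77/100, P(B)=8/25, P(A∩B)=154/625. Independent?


P(A)×P(B) = 154/625
P(A∩B) = 154/625
Equal ✓ → Independent

Yes, independent


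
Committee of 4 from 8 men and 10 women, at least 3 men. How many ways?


Count by #men:
  3M,1W: C(8,3)×C(10,1)=560
  4M,0W: C(8,4)×C(10,0)=70
Total = 630

630


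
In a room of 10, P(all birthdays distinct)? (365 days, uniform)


P(all different) = Π(365-i)/365 for i=0..9
= (365/365)×(364/365)×...×(356/365)
= 0.883052

P ≈ 0.8831 ≈ 88.31%


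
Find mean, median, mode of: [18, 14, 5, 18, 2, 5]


Sorted: [2, 5, 5, 14, 18, 18]
Mean = 62/6 = 31/3
Median = 19/2
Freq: {18: 2, 14: 1, 5: 2, 2: 1}
Mode: [5, 18]

Mean=31/3, Median=19/2, Mode=[5, 18]


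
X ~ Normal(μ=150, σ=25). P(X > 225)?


z = (225-150)/25 = 3.0
P(X > 225) = 1 - P(Z ≤ 3.0) = 1 - 0.9987 = 0.0013

P(X > 225) ≈ 0.0013


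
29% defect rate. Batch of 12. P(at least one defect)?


P(all good) = (71/100)^12 = 16409682740640811134241/1000000000000000000000000
P(≥1 defect) = 983590317259359188865759/1000000000000000000000000

P = 983590317259359188865759/1000000000000000000000000 ≈ 98.36%


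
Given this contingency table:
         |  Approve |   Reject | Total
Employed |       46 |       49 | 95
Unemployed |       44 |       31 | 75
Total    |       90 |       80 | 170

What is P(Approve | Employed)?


P(Approve | Employed) = 46/(46+49) = 46/95

P(Approve|Employed) = 46/95 ≈ 48.42%


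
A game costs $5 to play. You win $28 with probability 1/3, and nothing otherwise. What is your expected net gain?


E[gain] = (28-5)×1/3 + (-5)×2/3
= 23/3 - 10/3 = 13/3

Expected net gain = $13/3 ≈ $4.33


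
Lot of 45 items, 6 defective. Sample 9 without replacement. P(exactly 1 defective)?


Hypergeometric: C(6,1)×C(39,8)/C(45,9)
= 6×61523748/886163135 = 3672/8815

P(X=1) = 3672/8815 ≈ 41.66%


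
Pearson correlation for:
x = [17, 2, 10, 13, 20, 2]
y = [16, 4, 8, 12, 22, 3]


n=6, Σx=64, Σy=65, Σxy=962, Σx²=966, Σy²=973
r = (6×962 - 64×65)/√((6×966 - 64²)(6×973 - 65²))
= 1612/√(1700×1613) = 1612/√2742100 ≈ 1612/1655.9287 ≈ 0.9735

r ≈ 0.9735


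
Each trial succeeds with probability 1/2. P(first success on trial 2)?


Geometric: P(X=2) = (1-p)^(k-1)×p = (1/2)^1×1/2 = 1/4

P(X=2) = 1/4 ≈ 25.00%


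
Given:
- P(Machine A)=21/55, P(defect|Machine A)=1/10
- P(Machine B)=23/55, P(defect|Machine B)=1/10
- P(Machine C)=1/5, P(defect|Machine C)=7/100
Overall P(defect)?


P(B) = Σ P(B|Aᵢ)×P(Aᵢ)
  1/10×21/55 = 21/550
  1/10×23/55 = 23/550
  7/100×1/5 = 7/500
Sum = 47/500

P(defect) = 47/500 ≈ 9.40%


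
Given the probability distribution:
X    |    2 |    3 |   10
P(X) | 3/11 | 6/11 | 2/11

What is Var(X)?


E[X] = 4
E[X²] = 266/11
Var(X) = E[X²] - (E[X])² = 266/11 - 16 = 90/11

Var(X) = 90/11 ≈ 8.1818


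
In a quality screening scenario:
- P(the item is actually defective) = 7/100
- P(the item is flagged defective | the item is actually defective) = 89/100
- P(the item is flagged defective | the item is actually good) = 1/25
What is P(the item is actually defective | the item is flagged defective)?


Using Bayes' theorem:
P(A|B) = P(B|A)·P(A) / P(B)

P(the item is flagged defective) = 89/100 × 7/100 + 1/25 × 93/100
= 623/10000 + 93/2500 = 199/2000

P(the item is actually defective|the item is flagged defective) = (623/10000) / (199/2000) = 623/995

P(the item is actually defective|the item is flagged defective) = 623/995 ≈ 62.61%


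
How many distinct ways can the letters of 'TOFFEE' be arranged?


Letters: 6, freq: {'T': 1, 'O': 1, 'F': 2, 'E': 2}
6!/(1!×1!×2!×2!) = 720/4 = 180

180


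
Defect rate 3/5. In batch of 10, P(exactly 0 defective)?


Binomial: P(X=0) = C(10,0)×p^0×(1-p)^10
= 1 × 1 × 1024/9765625 = 1024/9765625

P(X=0) = 1024/9765625 ≈ 0.01%


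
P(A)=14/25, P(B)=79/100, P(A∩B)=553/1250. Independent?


P(A)×P(B) = 553/1250
P(A∩B) = 553/1250
Equal ✓ → Independent

Yes, independent


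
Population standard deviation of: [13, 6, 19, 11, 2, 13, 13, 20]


Mean = 97/8
  (13-97/8)²=49/64
  (6-97/8)²=2401/64
  (19-97/8)²=3025/64
  (11-97/8)²=81/64
  (2-97/8)²=6561/64
  (13-97/8)²=49/64
  (13-97/8)²=49/64
  (20-97/8)²=3969/64
Σ(x-μ)² = 2023/8
σ² = (2023/8)/8 = 2023/64

σ = √(2023/64) ≈ 5.6222


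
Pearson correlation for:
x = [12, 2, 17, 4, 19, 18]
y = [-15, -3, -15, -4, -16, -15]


n=6, Σx=72, Σy=-68, Σxy=-1031, Σx²=1138, Σy²=956
r = (6×(-1031) - 72×(-68))/√((6×1138 - 72²)(6×956 - (-68)²))
= -1290/√(1644×1112) = -1290/√1828128 ≈ -1290/1352.0828 ≈ -0.9541

r ≈ -0.9541


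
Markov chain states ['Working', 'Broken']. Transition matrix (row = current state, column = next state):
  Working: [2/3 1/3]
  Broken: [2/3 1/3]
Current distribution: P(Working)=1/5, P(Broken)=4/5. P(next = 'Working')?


P(next=Working) = Σᵢ P(now=i)×P(i→Working)
= 1/5×2/3 + 4/5×2/3
= 2/15 + 8/15 = 2/3

P = 2/3 ≈ 0.6667


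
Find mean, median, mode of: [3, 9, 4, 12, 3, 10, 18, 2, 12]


Sorted: [2, 3, 3, 4, 9, 10, 12, 12, 18]
Mean = 73/9
Median = 9
Freq: {3: 2, 9: 1, 4: 1, 12: 2, 10: 1, 18: 1, 2: 1}
Mode: [3, 12]

Mean=73/9, Median=9, Mode=[3, 12]


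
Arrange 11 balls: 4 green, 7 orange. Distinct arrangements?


11!/(4!×7!) = 330

330


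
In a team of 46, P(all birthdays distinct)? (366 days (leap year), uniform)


P(all different) = Π(366-i)/366 for i=0..45
= (366/366)×(365/366)×...×(321/366)
= 0.052187

P ≈ 0.0522 ≈ 5.22%


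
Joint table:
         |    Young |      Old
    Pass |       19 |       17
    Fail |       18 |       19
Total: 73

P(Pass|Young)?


P(Pass|Young) = 19/(19+18) = 19/37

P = 19/37 ≈ 51.35%


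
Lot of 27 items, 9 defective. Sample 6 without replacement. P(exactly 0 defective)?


Hypergeometric: C(9,0)×C(18,6)/C(27,6)
= 1×18564/296010 = 238/3795

P(X=0) = 238/3795 ≈ 6.27%


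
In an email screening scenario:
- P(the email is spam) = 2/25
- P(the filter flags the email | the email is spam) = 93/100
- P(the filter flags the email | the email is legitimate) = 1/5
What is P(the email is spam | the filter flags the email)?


Using Bayes' theorem:
P(A|B) = P(B|A)·P(A) / P(B)

P(the filter flags the email) = 93/100 × 2/25 + 1/5 × 23/25
= 93/1250 + 23/125 = 323/1250

P(the email is spam|the filter flags the email) = (93/1250) / (323/1250) = 93/323

P(the email is spam|the filter flags the email) = 93/323 ≈ 28.79%


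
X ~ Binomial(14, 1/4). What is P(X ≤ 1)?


P(X ≤ 1) = Σ P(X=i) for i=0..1
P(X=0) = 4782969/268435456
P(X=1) = 11160261/134217728
Sum = 27103491/268435456

P(X ≤ 1) = 27103491/268435456 ≈ 10.10%


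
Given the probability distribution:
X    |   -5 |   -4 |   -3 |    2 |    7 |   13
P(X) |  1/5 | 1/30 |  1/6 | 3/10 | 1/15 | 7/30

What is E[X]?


E[X] = Σ x·P(X=x)
= (-5)×(1/5) + (-4)×(1/30) + (-3)×(1/6) + (2)×(3/10) + (7)×(1/15) + (13)×(7/30)
= 37/15

E[X] = 37/15


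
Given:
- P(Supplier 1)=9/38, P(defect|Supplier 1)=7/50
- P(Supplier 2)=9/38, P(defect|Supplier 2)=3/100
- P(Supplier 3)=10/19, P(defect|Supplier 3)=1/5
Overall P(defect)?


P(B) = Σ P(B|Aᵢ)×P(Aᵢ)
  7/50×9/38 = 63/1900
  3/100×9/38 = 27/3800
  1/5×10/19 = 2/19
Sum = 553/3800

P(defect) = 553/3800 ≈ 14.55%


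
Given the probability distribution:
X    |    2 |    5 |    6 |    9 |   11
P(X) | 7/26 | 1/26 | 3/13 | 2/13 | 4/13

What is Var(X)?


E[X] = 179/26
E[X²] = 1561/26
Var(X) = E[X²] - (E[X])² = 1561/26 - 32041/676 = 8545/676

Var(X) = 8545/676 ≈ 12.6405


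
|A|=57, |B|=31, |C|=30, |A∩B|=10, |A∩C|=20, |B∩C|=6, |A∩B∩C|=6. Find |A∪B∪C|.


|A∪B∪C| = 57+31+30-10-20-6+6 = 88

|A∪B∪C| = 88


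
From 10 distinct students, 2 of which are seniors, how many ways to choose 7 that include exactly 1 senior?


Choose 1 of the 2 seniors and 6 of the other 8 students:
C(2,1)×C(8,6) = 2×28 = 56

56


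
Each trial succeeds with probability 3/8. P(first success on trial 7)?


Geometric: P(X=7) = (1-p)^(k-1)×p = (5/8)^6×3/8 = 46875/2097152

P(X=7) = 46875/2097152 ≈ 2.24%


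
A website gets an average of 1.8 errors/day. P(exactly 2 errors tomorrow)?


Poisson(λ=1.8): P(X=2) = e^(-λ)×λ^k/k!
= e^(-1.8) × 1.8^2 / 2!
≈ 0.1652988882 × 3.24 / 2 ≈ 0.267784

P(X=2) ≈ 0.267784 ≈ 26.78%


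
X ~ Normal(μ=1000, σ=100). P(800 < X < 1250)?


z₁=(800-1000)/100=-2.0, z₂=(1250-1000)/100=2.5
P = Φ(2.5) - Φ(-2.0) = 0.993790 - 0.022750 = 0.971040 ≈ 0.9710

P(800 < X < 1250) ≈ 0.9710


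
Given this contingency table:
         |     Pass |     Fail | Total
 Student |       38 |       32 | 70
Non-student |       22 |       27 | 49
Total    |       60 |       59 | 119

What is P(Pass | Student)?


P(Pass | Student) = 38/(38+32) = 38/70 = 19/35

P(Pass|Student) = 19/35 ≈ 54.29%


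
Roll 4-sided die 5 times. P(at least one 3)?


P(no 3)^5 = (3/4)^5 = 243/1024
P(≥1) = 1 - 243/1024 = 781/1024

P = 781/1024 ≈ 76.27%


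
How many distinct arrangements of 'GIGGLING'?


Letters: 8, freq: {'G': 4, 'I': 2, 'L': 1, 'N': 1}
8!/(4!×2!×1!×1!) = 40320/48 = 840

840


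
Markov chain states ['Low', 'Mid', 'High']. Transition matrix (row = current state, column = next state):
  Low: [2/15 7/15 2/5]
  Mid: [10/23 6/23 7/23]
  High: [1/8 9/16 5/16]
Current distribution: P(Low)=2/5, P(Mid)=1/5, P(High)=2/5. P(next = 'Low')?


P(next=Low) = Σᵢ P(now=i)×P(i→Low)
= 2/5×2/15 + 1/5×10/23 + 2/5×1/8
= 4/75 + 2/23 + 1/20 = 1313/6900

P = 1313/6900 ≈ 0.1903


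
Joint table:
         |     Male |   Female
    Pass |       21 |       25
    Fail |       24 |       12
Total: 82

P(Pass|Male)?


P(Pass|Male) = 21/(21+24) = 21/45 = 7/15

P = 7/15 ≈ 46.67%


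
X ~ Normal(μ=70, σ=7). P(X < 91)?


z = (91-70)/7 = 3.0
P(Z < 3.0) = 0.9987

P(X < 91) ≈ 0.9987


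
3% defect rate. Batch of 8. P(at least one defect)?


P(all good) = (97/100)^8 = 7837433594376961/10000000000000000
P(≥1 defect) = 2162566405623039/10000000000000000

P = 2162566405623039/10000000000000000 ≈ 21.63%


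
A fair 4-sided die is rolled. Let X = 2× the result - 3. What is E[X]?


E[die] = (1+4)/2 = 5/2
E[X] = 2×5/2 - 3 = 2

E[X] = 2


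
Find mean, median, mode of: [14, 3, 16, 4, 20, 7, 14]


Sorted: [3, 4, 7, 14, 14, 16, 20]
Mean = 78/7
Median = 14
Freq: {14: 2, 3: 1, 16: 1, 4: 1, 20: 1, 7: 1}
Mode: [14]

Mean=78/7, Median=14, Mode=14


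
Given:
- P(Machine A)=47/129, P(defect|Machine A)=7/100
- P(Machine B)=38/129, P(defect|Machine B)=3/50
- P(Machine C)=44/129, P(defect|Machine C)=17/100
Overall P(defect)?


P(B) = Σ P(B|Aᵢ)×P(Aᵢ)
  7/100×47/129 = 329/12900
  3/50×38/129 = 19/1075
  17/100×44/129 = 187/3225
Sum = 87/860

P(defect) = 87/860 ≈ 10.12%


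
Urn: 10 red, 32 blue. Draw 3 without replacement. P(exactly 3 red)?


Hypergeometric: C(10,3)×C(32,0)/C(42,3)
= 120×1/11480 = 3/287

P(X=3) = 3/287 ≈ 1.05%


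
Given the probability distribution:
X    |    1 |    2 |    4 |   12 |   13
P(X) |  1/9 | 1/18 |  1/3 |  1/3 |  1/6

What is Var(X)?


E[X] = 139/18
E[X²] = 491/6
Var(X) = E[X²] - (E[X])² = 491/6 - 19321/324 = 7193/324

Var(X) = 7193/324 ≈ 22.2006


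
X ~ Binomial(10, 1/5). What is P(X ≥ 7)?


P(X ≥ 7) = Σ P(X=i) for i=7..10
P(X=7) = 1536/1953125
P(X=8) = 144/1953125
P(X=9) = 8/1953125
P(X=10) = 1/9765625
Sum = 8441/9765625

P(X ≥ 7) = 8441/9765625 ≈ 0.09%


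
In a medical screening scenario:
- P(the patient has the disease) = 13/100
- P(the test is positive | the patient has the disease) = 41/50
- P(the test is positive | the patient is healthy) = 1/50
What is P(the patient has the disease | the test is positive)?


Using Bayes' theorem:
P(A|B) = P(B|A)·P(A) / P(B)

P(the test is positive) = 41/50 × 13/100 + 1/50 × 87/100
= 533/5000 + 87/5000 = 31/250

P(the patient has the disease|the test is positive) = (533/5000) / (31/250) = 533/620

P(the patient has the disease|the test is positive) = 533/620 ≈ 85.97%


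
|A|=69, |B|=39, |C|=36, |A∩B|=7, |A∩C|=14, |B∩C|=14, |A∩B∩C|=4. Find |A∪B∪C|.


|A∪B∪C| = 69+39+36-7-14-14+4 = 113

|A∪B∪C| = 113


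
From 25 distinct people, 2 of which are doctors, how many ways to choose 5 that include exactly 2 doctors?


Choose 2 of the 2 doctors and 3 of the other 23 people:
C(2,2)×C(23,3) = 1×1771 = 1771

1771


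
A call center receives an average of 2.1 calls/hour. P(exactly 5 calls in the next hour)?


Poisson(λ=2.1): P(X=5) = e^(-λ)×λ^k/k!
= e^(-2.1) × 2.1^5 / 5!
≈ 0.1224564283 × 40.84101 / 120 ≈ 0.041677

P(X=5) ≈ 0.041677 ≈ 4.17%


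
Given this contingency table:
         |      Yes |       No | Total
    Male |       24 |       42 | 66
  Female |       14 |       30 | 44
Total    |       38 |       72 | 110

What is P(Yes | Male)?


P(Yes | Male) = 24/(24+42) = 24/66 = 4/11

P(Yes|Male) = 4/11 ≈ 36.36%


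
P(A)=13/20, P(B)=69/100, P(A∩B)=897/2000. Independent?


P(A)×P(B) = 897/2000
P(A∩B) = 897/2000
Equal ✓ → Independent

Yes, independent


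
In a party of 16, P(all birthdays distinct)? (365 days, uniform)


P(all different) = Π(365-i)/365 for i=0..15
= (365/365)×(364/365)×...×(350/365)
= 0.716396

P ≈ 0.7164 ≈ 71.64%


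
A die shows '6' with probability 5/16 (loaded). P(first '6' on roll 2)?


Geometric: P(X=2) = (1-p)^(k-1)×p = (11/16)^1×5/16 = 55/256

P(X=2) = 55/256 ≈ 21.48%


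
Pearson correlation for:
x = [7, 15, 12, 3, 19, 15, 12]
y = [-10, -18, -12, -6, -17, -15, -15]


n=7, Σx=83, Σy=-93, Σxy=-1230, Σx²=1157, Σy²=1343
r = (7×(-1230) - 83×(-93))/√((7×1157 - 83²)(7×1343 - (-93)²))
= -891/√(1210×752) = -891/√909920 ≈ -891/953.8973 ≈ -0.9341

r ≈ -0.9341


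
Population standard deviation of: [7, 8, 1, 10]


Mean = 26/4 = 13/2
  (7-13/2)²=1/4
  (8-13/2)²=9/4
  (1-13/2)²=121/4
  (10-13/2)²=49/4
Σ(x-μ)² = 45
σ² = 45/4

σ = √(45/4) ≈ 3.3541


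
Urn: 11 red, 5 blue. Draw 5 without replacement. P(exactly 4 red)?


Hypergeometric: C(11,4)×C(5,1)/C(16,5)
= 330×5/4368 = 275/728

P(X=4) = 275/728 ≈ 37.77%


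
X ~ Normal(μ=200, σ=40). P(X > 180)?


z = (180-200)/40 = -0.5
P(X > 180) = 1 - P(Z ≤ -0.5) = 1 - 0.3085 = 0.6915

P(X > 180) ≈ 0.6915


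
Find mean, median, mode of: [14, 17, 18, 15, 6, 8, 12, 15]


Sorted: [6, 8, 12, 14, 15, 15, 17, 18]
Mean = 105/8
Median = 29/2
Freq: {14: 1, 17: 1, 18: 1, 15: 2, 6: 1, 8: 1, 12: 1}
Mode: [15]

Mean=105/8, Median=29/2, Mode=15


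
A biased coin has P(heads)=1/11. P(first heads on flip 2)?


Geometric: P(X=2) = (1-p)^(k-1)×p = (10/11)^1×1/11 = 10/121

P(X=2) = 10/121 ≈ 8.26%


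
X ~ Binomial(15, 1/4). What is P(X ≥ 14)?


P(X ≥ 14) = Σ P(X=i) for i=14..15
P(X=14) = 45/1073741824
P(X=15) = 1/1073741824
Sum = 23/536870912

P(X ≥ 14) = 23/536870912 ≈ 0.00%


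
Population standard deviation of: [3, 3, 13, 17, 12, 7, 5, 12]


Mean = 72/8 = 9
  (3-9)²=36
  (3-9)²=36
  (13-9)²=16
  (17-9)²=64
  (12-9)²=9
  (7-9)²=4
  (5-9)²=16
  (12-9)²=9
Σ(x-μ)² = 190
σ² = 190/8 = 95/4

σ = √(95/4) ≈ 4.8734


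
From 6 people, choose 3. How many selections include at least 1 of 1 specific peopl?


Complement: C(6,3) - C(5,3) = 20 - 10 = 10

10


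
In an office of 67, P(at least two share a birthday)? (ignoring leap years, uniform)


P(all different) = Π(365-i)/365 for i=0..66
= 0.001560
P(match) = 1 - 0.001560 = 0.998440

P ≈ 0.9984 ≈ 99.84%


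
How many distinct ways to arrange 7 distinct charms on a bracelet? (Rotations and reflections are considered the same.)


Free circular arrangements: rotations and reflections both identified.
(n-1)!/2 = 6!/2 = 720/2 = 360

360


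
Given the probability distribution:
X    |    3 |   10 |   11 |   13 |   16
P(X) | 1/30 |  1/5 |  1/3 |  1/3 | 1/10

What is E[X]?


E[X] = Σ x·P(X=x)
= (3)×(1/30) + (10)×(1/5) + (11)×(1/3) + (13)×(1/3) + (16)×(1/10)
= 117/10

E[X] = 117/10


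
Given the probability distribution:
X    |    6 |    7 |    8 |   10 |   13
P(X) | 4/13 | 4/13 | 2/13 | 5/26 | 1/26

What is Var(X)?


E[X] = 199/26
E[X²] = 1605/26
Var(X) = E[X²] - (E[X])² = 1605/26 - 39601/676 = 2129/676

Var(X) = 2129/676 ≈ 3.1494


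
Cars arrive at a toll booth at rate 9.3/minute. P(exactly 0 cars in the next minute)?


Poisson(λ=9.3): P(X=0) = e^(-λ)×λ^k/k!
= e^(-9.3) × 9.3^0 / 0!
≈ 9.142423148e-05 × 1 / 1 ≈ 0.000091

P(X=0) ≈ 0.000091 ≈ 0.01%


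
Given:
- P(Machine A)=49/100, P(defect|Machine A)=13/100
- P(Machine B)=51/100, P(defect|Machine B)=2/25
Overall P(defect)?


P(B) = Σ P(B|Aᵢ)×P(Aᵢ)
  13/100×49/100 = 637/10000
  2/25×51/100 = 51/1250
Sum = 209/2000

P(defect) = 209/2000 ≈ 10.45%


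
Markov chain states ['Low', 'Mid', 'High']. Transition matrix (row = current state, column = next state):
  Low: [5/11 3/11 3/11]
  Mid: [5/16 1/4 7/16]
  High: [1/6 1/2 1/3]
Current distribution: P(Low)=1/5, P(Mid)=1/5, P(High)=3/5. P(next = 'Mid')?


P(next=Mid) = Σᵢ P(now=i)×P(i→Mid)
= 1/5×3/11 + 1/5×1/4 + 3/5×1/2
= 3/55 + 1/20 + 3/10 = 89/220

P = 89/220 ≈ 0.4045


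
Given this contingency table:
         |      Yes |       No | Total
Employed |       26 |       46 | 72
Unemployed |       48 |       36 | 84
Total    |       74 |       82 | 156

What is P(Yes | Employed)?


P(Yes | Employed) = 26/(26+46) = 26/72 = 13/36

P(Yes|Employed) = 13/36 ≈ 36.11%


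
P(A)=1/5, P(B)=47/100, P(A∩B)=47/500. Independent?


P(A)×P(B) = 47/500
P(A∩B) = 47/500
Equal ✓ → Independent

Yes, independent


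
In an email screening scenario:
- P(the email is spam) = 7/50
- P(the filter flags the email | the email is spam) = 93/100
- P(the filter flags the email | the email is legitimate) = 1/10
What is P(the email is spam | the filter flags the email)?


Using Bayes' theorem:
P(A|B) = P(B|A)·P(A) / P(B)

P(the filter flags the email) = 93/100 × 7/50 + 1/10 × 43/50
= 651/5000 + 43/500 = 1081/5000

P(the email is spam|the filter flags the email) = (651/5000) / (1081/5000) = 651/1081

P(the email is spam|the filter flags the email) = 651/1081 ≈ 60.22%


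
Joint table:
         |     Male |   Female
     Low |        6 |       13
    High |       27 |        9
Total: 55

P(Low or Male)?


P(Low∨Male) = P(Low) + P(Male) - P(Low∧Male)
= (19 + 33 - 6)/55 = 46/55

P = 46/55 ≈ 83.64%


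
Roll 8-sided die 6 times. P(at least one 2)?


P(no 2)^6 = (7/8)^6 = 117649/262144
P(≥1) = 1 - 117649/262144 = 144495/262144

P = 144495/262144 ≈ 55.12%


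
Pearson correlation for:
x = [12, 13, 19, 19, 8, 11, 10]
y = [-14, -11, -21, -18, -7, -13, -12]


n=7, Σx=92, Σy=-96, Σxy=-1371, Σx²=1320, Σy²=1444
r = (7×(-1371) - 92×(-96))/√((7×1320 - 92²)(7×1444 - (-96)²))
= -765/√(776×892) = -765/√692192 ≈ -765/831.9808 ≈ -0.9195

r ≈ -0.9195


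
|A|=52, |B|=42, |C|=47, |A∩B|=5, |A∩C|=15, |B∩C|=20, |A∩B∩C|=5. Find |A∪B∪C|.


|A∪B∪C| = 52+42+47-5-15-20+5 = 106

|A∪B∪C| = 106


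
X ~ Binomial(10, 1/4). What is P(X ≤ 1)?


P(X ≤ 1) = Σ P(X=i) for i=0..1
P(X=0) = 59049/1048576
P(X=1) = 98415/524288
Sum = 255879/1048576

P(X ≤ 1) = 255879/1048576 ≈ 24.40%


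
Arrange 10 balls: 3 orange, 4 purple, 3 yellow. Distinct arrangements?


10!/(3!×4!×3!) = 4200

4200


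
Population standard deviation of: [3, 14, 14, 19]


Mean = 50/4 = 25/2
  (3-25/2)²=361/4
  (14-25/2)²=9/4
  (14-25/2)²=9/4
  (19-25/2)²=169/4
Σ(x-μ)² = 137
σ² = 137/4

σ = √(137/4) ≈ 5.8523


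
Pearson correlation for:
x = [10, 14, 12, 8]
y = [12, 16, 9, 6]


n=4, Σx=44, Σy=43, Σxy=500, Σx²=504, Σy²=517
r = (4×500 - 44×43)/√((4×504 - 44²)(4×517 - 43²))
= 108/√(80×219) = 108/√17520 ≈ 108/132.3631 ≈ 0.8159

r ≈ 0.8159


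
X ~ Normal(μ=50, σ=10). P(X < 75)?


z = (75-50)/10 = 2.5
P(Z < 2.5) = 0.9938

P(X < 75) ≈ 0.9938


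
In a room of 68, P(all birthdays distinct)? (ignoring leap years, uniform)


P(all different) = Π(365-i)/365 for i=0..67
= (365/365)×(364/365)×...×(298/365)
= 0.001274

P ≈ 0.0013 ≈ 0.13%


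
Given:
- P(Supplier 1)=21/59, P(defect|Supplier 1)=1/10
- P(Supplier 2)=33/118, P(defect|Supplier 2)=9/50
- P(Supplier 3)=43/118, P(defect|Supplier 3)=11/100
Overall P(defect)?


P(B) = Σ P(B|Aᵢ)×P(Aᵢ)
  1/10×21/59 = 21/590
  9/50×33/118 = 297/5900
  11/100×43/118 = 473/11800
Sum = 1487/11800

P(defect) = 1487/11800 ≈ 12.60%


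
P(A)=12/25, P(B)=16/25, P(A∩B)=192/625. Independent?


P(A)×P(B) = 192/625
P(A∩B) = 192/625
Equal ✓ → Independent

Yes, independent


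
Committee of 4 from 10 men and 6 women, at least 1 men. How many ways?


Count by #men:
  1M,3W: C(10,1)×C(6,3)=200
  2M,2W: C(10,2)×C(6,2)=675
  3M,1W: C(10,3)×C(6,1)=720
  4M,0W: C(10,4)×C(6,0)=210
Total = 1805

1805


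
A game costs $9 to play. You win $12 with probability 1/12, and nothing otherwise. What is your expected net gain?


E[gain] = (12-9)×1/12 + (-9)×11/12
= 1/4 - 33/4 = -8

Expected net gain = $-8 ≈ $-8.00


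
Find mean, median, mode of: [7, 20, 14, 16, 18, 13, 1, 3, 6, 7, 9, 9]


Sorted: [1, 3, 6, 7, 7, 9, 9, 13, 14, 16, 18, 20]
Mean = 123/12 = 41/4
Median = 9
Freq: {7: 2, 20: 1, 14: 1, 16: 1, 18: 1, 13: 1, 1: 1, 3: 1, 6: 1, 9: 2}
Mode: [7, 9]

Mean=41/4, Median=9, Mode=[7, 9]


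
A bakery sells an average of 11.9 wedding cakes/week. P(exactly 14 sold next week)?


Poisson(λ=11.9): P(X=14) = e^(-λ)×λ^k/k!
= e^(-11.9) × 11.9^14 / 14!
≈ 6.790404807e-06 × 1.14197726929e+15 / 87178291200 ≈ 0.088950

P(X=14) ≈ 0.088950 ≈ 8.89%
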